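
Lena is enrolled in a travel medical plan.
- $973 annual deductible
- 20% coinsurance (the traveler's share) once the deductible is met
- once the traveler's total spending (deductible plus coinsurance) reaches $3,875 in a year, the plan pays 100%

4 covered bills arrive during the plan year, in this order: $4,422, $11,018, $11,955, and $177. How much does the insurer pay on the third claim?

Bill 1, $4,422: $973 finishes the deductible; $3,449 goes to coinsurance; traveler's 20% is $689.80. Traveler pays $1,662.80; OOP now $1,662.80. Insurer: $4,422 − $1,662.80 = $2,759.20.
Bill 2, $11,018: deductible met; 20% of $11,018 = $2,203.60. Cost to traveler: $2,203.60. OOP to date $3,866.40. Insurer: $11,018 − $2,203.60 = $8,814.40.
Bill 3, $11,955: deductible met; 20% of $11,955 = $2,391. That would push OOP to $6,257.40, over the $3,875 cap, so traveler pays $3,875 − $3,866.40 = $8.60. Insurer: $11,955 − $8.60 = $11,946.40.

$11,946.40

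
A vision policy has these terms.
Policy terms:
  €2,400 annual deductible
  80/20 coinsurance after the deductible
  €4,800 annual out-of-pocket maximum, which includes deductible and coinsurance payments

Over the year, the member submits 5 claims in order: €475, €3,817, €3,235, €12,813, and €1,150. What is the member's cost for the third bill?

#1 (€475): fully absorbed by the deductible. Member pays €475; OOP now €475.
#2 (€3,817): €1,925 to deductible, leaving €1,892; 20% of €1,892 = €378.40. Cost to member: €2,303.40. OOP to date €2,778.40.
#3 (€3,235): deductible met; 20% of €3,235 = €647. Member owes €647 (running OOP €3,425.40).

€647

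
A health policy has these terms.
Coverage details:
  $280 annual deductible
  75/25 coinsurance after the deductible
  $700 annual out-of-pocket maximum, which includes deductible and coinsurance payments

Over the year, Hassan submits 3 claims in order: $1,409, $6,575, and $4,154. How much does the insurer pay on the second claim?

$6,437.25

#1 ($1,409): deductible takes $280, $1,129 remains; patient's 25% is $282.25. Patient owes $562.25 (running OOP $562.25). Insurer: $1,409 − $562.25 = $846.75.
#2 ($6,575): 25% coinsurance on $6,575 = $1,643.75. Adding that to $562.25 gives $2,206, past the $700 cap; patient pays only $700 − $562.25 = $137.75. Insurer: $6,575 − $137.75 = $6,437.25.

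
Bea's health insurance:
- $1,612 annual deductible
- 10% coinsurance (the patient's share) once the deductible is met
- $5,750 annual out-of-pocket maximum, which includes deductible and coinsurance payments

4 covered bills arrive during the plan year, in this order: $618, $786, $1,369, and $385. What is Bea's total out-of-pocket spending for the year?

#1 ($618): fully absorbed by the deductible. Patient pays $618; OOP now $618.
#2 ($786): entire amount goes to the deductible. Patient owes $786 (running OOP $1,404).
#3 ($1,369): $208 finishes the deductible; $1,161 goes to coinsurance; 10% of $1,161 = $116.10. Patient owes $324.10 (running OOP $1,728.10).
#4 ($385): deductible met; 10% of $385 = $38.50. Cost to patient: $38.50. OOP to date $1,766.60.
Summing the patient's payments: $618 + $786 + $324.10 + $38.50 = $1,766.60.

$1,766.60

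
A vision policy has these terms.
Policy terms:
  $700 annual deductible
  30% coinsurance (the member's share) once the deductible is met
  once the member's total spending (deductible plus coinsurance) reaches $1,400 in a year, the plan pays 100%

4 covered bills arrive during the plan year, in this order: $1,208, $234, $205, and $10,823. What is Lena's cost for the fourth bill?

$415.90

Bill 1, $1,208: deductible takes $700, $508 remains; coinsurance $508 × 30% = $152.40. Member owes $852.40 (running OOP $852.40).
Bill 2, $234: deductible already satisfied, so member's share is 30% × $234 = $70.20. Member owes $70.20 (running OOP $922.60).
Bill 3, $205: 30% coinsurance on $205 = $61.50. Cost to member: $61.50. OOP to date $984.10.
Bill 4, $10,823: deductible already satisfied, so member's share is 30% × $10,823 = $3,246.90. That would push OOP to $4,231, over the $1,400 cap, so member pays $1,400 − $984.10 = $415.90.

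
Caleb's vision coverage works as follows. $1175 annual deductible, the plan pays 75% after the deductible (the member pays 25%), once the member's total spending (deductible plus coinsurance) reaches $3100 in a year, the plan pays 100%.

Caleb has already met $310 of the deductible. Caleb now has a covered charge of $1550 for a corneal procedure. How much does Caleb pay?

$1036.25

Remaining deductible: $1175 − $310 = $865.
After the $865 deductible portion, $1550 − $865 = $685 is subject to coinsurance.
Member's 25% share of $685 is $171.25.
Member responsibility before any cap: $865 + $171.25 = $1036.25.
Total out-of-pocket so far would be $310 + $1036.25 = $1346.25, below the $3100 cap — no reduction.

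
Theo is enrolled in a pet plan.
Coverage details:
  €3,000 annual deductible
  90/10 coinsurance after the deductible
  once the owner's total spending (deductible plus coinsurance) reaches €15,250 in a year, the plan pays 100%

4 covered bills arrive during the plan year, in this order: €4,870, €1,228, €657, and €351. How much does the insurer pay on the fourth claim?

Claim 1 — €4,870: €3,000 to deductible, leaving €1,870; coinsurance €1,870 × 10% = €187. Owner owes €3,187 (running OOP €3,187). Insurer: €4,870 − €3,187 = €1,683.
Claim 2 — €1,228: deductible met; 10% of €1,228 = €122.80. Owner pays €122.80; OOP now €3,309.80. Insurer: €1,228 − €122.80 = €1,105.20.
Claim 3 — €657: deductible already satisfied, so owner's share is 10% × €657 = €65.70. Owner pays €65.70; OOP now €3,375.50. Plan pays €657 − €65.70 = €591.30.
Claim 4 — €351: deductible already satisfied, so owner's share is 10% × €351 = €35.10. Cost to owner: €35.10. OOP to date €3,410.60. Insurer: €351 − €35.10 = €315.90.

€315.90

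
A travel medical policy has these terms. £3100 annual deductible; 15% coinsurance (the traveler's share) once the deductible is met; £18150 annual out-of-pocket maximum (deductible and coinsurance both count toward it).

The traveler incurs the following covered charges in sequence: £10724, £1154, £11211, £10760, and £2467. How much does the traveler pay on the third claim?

£1681.65

Bill 1, £10724: deductible takes £3100, £7624 remains; traveler's 15% is £1143.60. Traveler pays £4243.60; OOP now £4243.60.
Bill 2, £1154: deductible met; 15% of £1154 = £173.10. Cost to traveler: £173.10. OOP to date £4416.70.
Bill 3, £11211: deductible already satisfied, so traveler's share is 15% × £11211 = £1681.65. Traveler pays £1681.65; OOP now £6098.35.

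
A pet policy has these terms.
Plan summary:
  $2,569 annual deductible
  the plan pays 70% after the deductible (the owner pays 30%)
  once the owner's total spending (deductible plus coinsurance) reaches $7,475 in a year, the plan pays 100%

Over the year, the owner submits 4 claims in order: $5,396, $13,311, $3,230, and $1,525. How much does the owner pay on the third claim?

#1 ($5,396): $2,569 to deductible, leaving $2,827; coinsurance $2,827 × 30% = $848.10. Cost to owner: $3,417.10. OOP to date $3,417.10.
#2 ($13,311): deductible already satisfied, so owner's share is 30% × $13,311 = $3,993.30. Owner owes $3,993.30 (running OOP $7,410.40).
#3 ($3,230): deductible met; 30% of $3,230 = $969. Adding that to $7,410.40 gives $8,379.40, past the $7,475 cap; owner pays only $7,475 − $7,410.40 = $64.60.

$64.60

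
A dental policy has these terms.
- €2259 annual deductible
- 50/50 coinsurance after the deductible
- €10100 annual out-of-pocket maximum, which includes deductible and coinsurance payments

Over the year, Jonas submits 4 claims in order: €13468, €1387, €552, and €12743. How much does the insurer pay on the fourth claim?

Claim 1 (€13468): deductible takes €2259, €11209 remains; coinsurance €11209 × 50% = €5604.50. Patient pays €7863.50; OOP now €7863.50. Insurer: €13468 − €7863.50 = €5604.50.
Claim 2 (€1387): 50% coinsurance on €1387 = €693.50. Cost to patient: €693.50. OOP to date €8557. Plan pays €1387 − €693.50 = €693.50.
Claim 3 (€552): 50% coinsurance on €552 = €276. Patient pays €276; OOP now €8833. Insurer: €552 − €276 = €276.
Claim 4 (€12743): deductible already satisfied, so patient's share is 50% × €12743 = €6371.50. That would push OOP to €15204.50, over the €10100 cap, so patient pays €10100 − €8833 = €1267. Plan pays €12743 − €1267 = €11476.

€11476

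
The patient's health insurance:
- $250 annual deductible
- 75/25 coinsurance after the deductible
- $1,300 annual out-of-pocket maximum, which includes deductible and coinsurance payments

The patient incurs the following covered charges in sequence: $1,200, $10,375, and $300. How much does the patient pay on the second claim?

Claim 1 ($1,200): $250 finishes the deductible; $950 goes to coinsurance; 25% of $950 = $237.50. Patient pays $487.50; OOP now $487.50.
Claim 2 ($10,375): 25% coinsurance on $10,375 = $2,593.75. OOP would hit $3,081.25 > $1,300, so the cap limits the patient to $1,300 − $487.50 = $812.50.

$812.50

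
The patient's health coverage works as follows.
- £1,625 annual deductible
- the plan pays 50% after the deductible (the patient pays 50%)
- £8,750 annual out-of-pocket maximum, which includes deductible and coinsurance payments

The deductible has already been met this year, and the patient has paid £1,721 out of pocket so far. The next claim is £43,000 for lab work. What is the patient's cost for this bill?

£7,029

With the deductible met, the entire £43,000 is subject to coinsurance.
50% of £43,000 = £21,500 falls to the patient.
Year-to-date out-of-pocket would reach £1,721 + £21,500 = £23,221, above the £8,750 maximum, so the patient pays only £8,750 − £1,721 = £7,029.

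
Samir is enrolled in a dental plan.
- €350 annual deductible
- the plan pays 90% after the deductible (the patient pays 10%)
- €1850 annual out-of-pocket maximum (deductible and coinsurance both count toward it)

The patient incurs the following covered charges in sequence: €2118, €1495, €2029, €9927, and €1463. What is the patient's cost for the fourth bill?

Claim 1 (€2118): €350 finishes the deductible; €1768 goes to coinsurance; patient's 10% is €176.80. Cost to patient: €526.80. OOP to date €526.80.
Claim 2 (€1495): deductible already satisfied, so patient's share is 10% × €1495 = €149.50. Cost to patient: €149.50. OOP to date €676.30.
Claim 3 (€2029): 10% coinsurance on €2029 = €202.90. Cost to patient: €202.90. OOP to date €879.20.
Claim 4 (€9927): 10% coinsurance on €9927 = €992.70. Adding that to €879.20 gives €1871.90, past the €1850 cap; patient pays only €1850 − €879.20 = €970.80.

€970.80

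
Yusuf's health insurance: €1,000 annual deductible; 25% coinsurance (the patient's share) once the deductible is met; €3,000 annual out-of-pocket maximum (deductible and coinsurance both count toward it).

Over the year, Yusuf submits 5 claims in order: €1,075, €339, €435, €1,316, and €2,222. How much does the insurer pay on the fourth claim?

#1 (€1,075): €1,000 finishes the deductible; €75 goes to coinsurance; patient's 25% is €18.75. Patient pays €1,018.75; OOP now €1,018.75. Insurer: €1,075 − €1,018.75 = €56.25.
#2 (€339): deductible already satisfied, so patient's share is 25% × €339 = €84.75. Patient owes €84.75 (running OOP €1,103.50). Plan pays €339 − €84.75 = €254.25.
#3 (€435): deductible met; 25% of €435 = €108.75. Patient owes €108.75 (running OOP €1,212.25). Plan pays €435 − €108.75 = €326.25.
#4 (€1,316): 25% coinsurance on €1,316 = €329. Patient pays €329; OOP now €1,541.25. Insurer: €1,316 − €329 = €987.

€987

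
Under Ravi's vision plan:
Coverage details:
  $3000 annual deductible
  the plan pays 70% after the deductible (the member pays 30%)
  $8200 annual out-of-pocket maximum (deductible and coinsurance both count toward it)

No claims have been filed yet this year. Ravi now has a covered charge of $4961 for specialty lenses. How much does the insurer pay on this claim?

$1372.70

Nothing has been paid toward the $3000 deductible, so the first $3000 of this charge is applied there.
After the $3000 deductible portion, $4961 − $3000 = $1961 is subject to coinsurance.
30% of $1961 = $588.30 falls to the member.
So the member owes $3000 + $588.30 = $3588.30 before any cap.
Year-to-date out-of-pocket becomes $0 + $3588.30 = $3588.30, still under the $8200 maximum, so no cap applies.
The plan picks up $4961 − $3588.30 = $1372.70.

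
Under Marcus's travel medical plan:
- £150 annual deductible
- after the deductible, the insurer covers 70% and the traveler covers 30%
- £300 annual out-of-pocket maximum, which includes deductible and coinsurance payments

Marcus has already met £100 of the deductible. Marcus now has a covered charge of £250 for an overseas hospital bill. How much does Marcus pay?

Remaining deductible: £150 − £100 = £50.
The remaining £200 (= £250 − £50) moves to coinsurance.
30% of £200 = £60 falls to the traveler.
So the traveler owes £50 + £60 = £110 before any cap.
Total out-of-pocket so far would be £100 + £110 = £210, below the £300 cap — no reduction.

£110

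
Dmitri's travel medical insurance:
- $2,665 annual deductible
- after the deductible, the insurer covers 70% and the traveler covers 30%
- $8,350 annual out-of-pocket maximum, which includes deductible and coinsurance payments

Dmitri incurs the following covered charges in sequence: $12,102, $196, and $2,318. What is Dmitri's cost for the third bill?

$695.40

#1 ($12,102): deductible takes $2,665, $9,437 remains; 30% of $9,437 = $2,831.10. Cost to traveler: $5,496.10. OOP to date $5,496.10.
#2 ($196): deductible met; 30% of $196 = $58.80. Cost to traveler: $58.80. OOP to date $5,554.90.
#3 ($2,318): deductible met; 30% of $2,318 = $695.40. Cost to traveler: $695.40. OOP to date $6,250.30.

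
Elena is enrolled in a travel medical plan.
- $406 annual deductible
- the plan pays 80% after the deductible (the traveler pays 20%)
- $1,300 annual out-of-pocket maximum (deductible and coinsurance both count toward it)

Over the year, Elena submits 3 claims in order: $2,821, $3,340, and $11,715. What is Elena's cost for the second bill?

$411

Claim 1 ($2,821): $406 finishes the deductible; $2,415 goes to coinsurance; traveler's 20% is $483. Traveler owes $889 (running OOP $889).
Claim 2 ($3,340): deductible met; 20% of $3,340 = $668. That would push OOP to $1,557, over the $1,300 cap, so traveler pays $1,300 − $889 = $411.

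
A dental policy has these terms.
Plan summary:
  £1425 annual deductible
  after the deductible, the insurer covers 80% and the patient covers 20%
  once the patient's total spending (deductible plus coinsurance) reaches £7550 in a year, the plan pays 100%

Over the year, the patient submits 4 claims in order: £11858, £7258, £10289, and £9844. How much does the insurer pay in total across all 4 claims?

£31699

Claim 1 (£11858): £1425 finishes the deductible; £10433 goes to coinsurance; patient's 20% is £2086.60. Patient pays £3511.60; OOP now £3511.60. Insurer: £11858 − £3511.60 = £8346.40.
Claim 2 (£7258): deductible already satisfied, so patient's share is 20% × £7258 = £1451.60. Cost to patient: £1451.60. OOP to date £4963.20. Insurer: £7258 − £1451.60 = £5806.40.
Claim 3 (£10289): deductible met; 20% of £10289 = £2057.80. Patient pays £2057.80; OOP now £7021. Insurer: £10289 − £2057.80 = £8231.20.
Claim 4 (£9844): deductible met; 20% of £9844 = £1968.80. OOP would hit £8989.80 > £7550, so the cap limits the patient to £7550 − £7021 = £529. Plan pays £9844 − £529 = £9315.
Insurer total = bills − patient's total = £39249 − £7550 = £31699.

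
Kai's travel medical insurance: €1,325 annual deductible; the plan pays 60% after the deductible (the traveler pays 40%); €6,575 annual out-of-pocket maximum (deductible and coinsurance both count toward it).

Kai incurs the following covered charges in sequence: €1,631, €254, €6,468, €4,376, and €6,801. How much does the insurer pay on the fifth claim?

Claim 1 — €1,631: €1,325 to deductible, leaving €306; coinsurance €306 × 40% = €122.40. Traveler owes €1,447.40 (running OOP €1,447.40). Insurer: €1,631 − €1,447.40 = €183.60.
Claim 2 — €254: deductible met; 40% of €254 = €101.60. Traveler pays €101.60; OOP now €1,549. Insurer: €254 − €101.60 = €152.40.
Claim 3 — €6,468: deductible met; 40% of €6,468 = €2,587.20. Traveler owes €2,587.20 (running OOP €4,136.20). Plan pays €6,468 − €2,587.20 = €3,880.80.
Claim 4 — €4,376: deductible already satisfied, so traveler's share is 40% × €4,376 = €1,750.40. Traveler pays €1,750.40; OOP now €5,886.60. Insurer: €4,376 − €1,750.40 = €2,625.60.
Claim 5 — €6,801: deductible already satisfied, so traveler's share is 40% × €6,801 = €2,720.40. OOP would hit €8,607 > €6,575, so the cap limits the traveler to €6,575 − €5,886.60 = €688.40. Plan pays €6,801 − €688.40 = €6,112.60.

€6,112.60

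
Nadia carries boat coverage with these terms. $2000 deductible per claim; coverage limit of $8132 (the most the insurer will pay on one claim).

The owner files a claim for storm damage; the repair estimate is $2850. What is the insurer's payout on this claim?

After the deductible, $2850 − $2000 = $850 remains.
$850 ≤ $8132, so the limit doesn't bind; insurer pays $850.

$850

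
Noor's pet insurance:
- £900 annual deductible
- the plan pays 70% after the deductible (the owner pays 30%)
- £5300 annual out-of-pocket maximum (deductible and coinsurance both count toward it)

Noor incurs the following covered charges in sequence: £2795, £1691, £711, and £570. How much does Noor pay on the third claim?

£213.30

#1 (£2795): deductible takes £900, £1895 remains; coinsurance £1895 × 30% = £568.50. Owner owes £1468.50 (running OOP £1468.50).
#2 (£1691): deductible already satisfied, so owner's share is 30% × £1691 = £507.30. Owner pays £507.30; OOP now £1975.80.
#3 (£711): deductible already satisfied, so owner's share is 30% × £711 = £213.30. Owner pays £213.30; OOP now £2189.10.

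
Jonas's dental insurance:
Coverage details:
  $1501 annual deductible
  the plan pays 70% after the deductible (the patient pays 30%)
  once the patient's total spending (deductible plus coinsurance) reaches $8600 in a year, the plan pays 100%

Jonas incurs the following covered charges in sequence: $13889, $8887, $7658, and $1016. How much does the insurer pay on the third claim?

$6941.50

Bill 1, $13889: deductible takes $1501, $12388 remains; coinsurance $12388 × 30% = $3716.40. Cost to patient: $5217.40. OOP to date $5217.40. Insurer: $13889 − $5217.40 = $8671.60.
Bill 2, $8887: deductible met; 30% of $8887 = $2666.10. Patient pays $2666.10; OOP now $7883.50. Insurer: $8887 − $2666.10 = $6220.90.
Bill 3, $7658: deductible already satisfied, so patient's share is 30% × $7658 = $2297.40. OOP would hit $10180.90 > $8600, so the cap limits the patient to $8600 − $7883.50 = $716.50. Insurer: $7658 − $716.50 = $6941.50.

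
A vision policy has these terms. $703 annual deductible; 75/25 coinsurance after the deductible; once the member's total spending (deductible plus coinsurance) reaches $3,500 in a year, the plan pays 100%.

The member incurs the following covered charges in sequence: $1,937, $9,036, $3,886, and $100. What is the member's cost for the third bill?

$229.50

Claim 1 — $1,937: $703 to deductible, leaving $1,234; member's 25% is $308.50. Member owes $1,011.50 (running OOP $1,011.50).
Claim 2 — $9,036: deductible met; 25% of $9,036 = $2,259. Cost to member: $2,259. OOP to date $3,270.50.
Claim 3 — $3,886: 25% coinsurance on $3,886 = $971.50. OOP would hit $4,242 > $3,500, so the cap limits the member to $3,500 − $3,270.50 = $229.50.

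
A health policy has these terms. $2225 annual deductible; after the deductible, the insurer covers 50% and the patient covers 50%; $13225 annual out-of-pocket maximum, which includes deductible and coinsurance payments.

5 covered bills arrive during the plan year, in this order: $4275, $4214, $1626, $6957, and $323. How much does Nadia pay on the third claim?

Claim 1 — $4275: $2225 to deductible, leaving $2050; patient's 50% is $1025. Patient pays $3250; OOP now $3250.
Claim 2 — $4214: deductible met; 50% of $4214 = $2107. Patient owes $2107 (running OOP $5357).
Claim 3 — $1626: 50% coinsurance on $1626 = $813. Patient pays $813; OOP now $6170.

$813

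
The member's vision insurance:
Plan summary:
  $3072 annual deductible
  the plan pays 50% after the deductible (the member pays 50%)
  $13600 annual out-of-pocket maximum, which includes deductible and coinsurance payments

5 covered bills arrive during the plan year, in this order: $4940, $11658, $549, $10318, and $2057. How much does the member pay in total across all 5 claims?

Bill 1, $4940: deductible takes $3072, $1868 remains; coinsurance $1868 × 50% = $934. Member pays $4006; OOP now $4006.
Bill 2, $11658: deductible already satisfied, so member's share is 50% × $11658 = $5829. Member owes $5829 (running OOP $9835).
Bill 3, $549: deductible met; 50% of $549 = $274.50. Member pays $274.50; OOP now $10109.50.
Bill 4, $10318: deductible met; 50% of $10318 = $5159. OOP would hit $15268.50 > $13600, so the cap limits the member to $13600 − $10109.50 = $3490.50.
Bill 5, $2057: deductible already satisfied, so member's share is 50% × $2057 = $1028.50. OOP would hit $14628.50 > $13600, so the cap limits the member to $13600 − $13600 = $0.
Total paid by the member: $4006 + $5829 + $274.50 + $3490.50 + $0 = $13600.

$13600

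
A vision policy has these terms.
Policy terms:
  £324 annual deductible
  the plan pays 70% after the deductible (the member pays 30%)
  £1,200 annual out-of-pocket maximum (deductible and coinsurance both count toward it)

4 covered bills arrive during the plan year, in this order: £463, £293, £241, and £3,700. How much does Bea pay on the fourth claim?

Bill 1, £463: £324 to deductible, leaving £139; member's 30% is £41.70. Cost to member: £365.70. OOP to date £365.70.
Bill 2, £293: deductible already satisfied, so member's share is 30% × £293 = £87.90. Cost to member: £87.90. OOP to date £453.60.
Bill 3, £241: deductible met; 30% of £241 = £72.30. Member pays £72.30; OOP now £525.90.
Bill 4, £3,700: deductible already satisfied, so member's share is 30% × £3,700 = £1,110. Adding that to £525.90 gives £1,635.90, past the £1,200 cap; member pays only £1,200 − £525.90 = £674.10.

£674.10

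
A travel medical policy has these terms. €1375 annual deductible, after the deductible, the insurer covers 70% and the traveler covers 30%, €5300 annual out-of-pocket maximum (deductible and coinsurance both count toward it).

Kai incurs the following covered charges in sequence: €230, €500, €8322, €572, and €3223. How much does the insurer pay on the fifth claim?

Claim 1 (€230): all of it applies to the deductible. Traveler owes €230 (running OOP €230). Plan pays €230 − €230 = €0.
Claim 2 (€500): all of it applies to the deductible. Cost to traveler: €500. OOP to date €730. Plan pays €500 − €500 = €0.
Claim 3 (€8322): €645 finishes the deductible; €7677 goes to coinsurance; 30% of €7677 = €2303.10. Traveler owes €2948.10 (running OOP €3678.10). Plan pays €8322 − €2948.10 = €5373.90.
Claim 4 (€572): deductible already satisfied, so traveler's share is 30% × €572 = €171.60. Traveler owes €171.60 (running OOP €3849.70). Insurer: €572 − €171.60 = €400.40.
Claim 5 (€3223): 30% coinsurance on €3223 = €966.90. Cost to traveler: €966.90. OOP to date €4816.60. Plan pays €3223 − €966.90 = €2256.10.

€2256.10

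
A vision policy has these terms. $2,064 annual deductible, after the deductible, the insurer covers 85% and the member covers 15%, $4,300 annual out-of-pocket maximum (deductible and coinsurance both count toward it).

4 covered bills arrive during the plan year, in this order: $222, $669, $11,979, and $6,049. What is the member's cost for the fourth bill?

$615.10

#1 ($222): all of it applies to the deductible. Member owes $222 (running OOP $222).
#2 ($669): entire amount goes to the deductible. Member pays $669; OOP now $891.
#3 ($11,979): $1,173 finishes the deductible; $10,806 goes to coinsurance; member's 15% is $1,620.90. Cost to member: $2,793.90. OOP to date $3,684.90.
#4 ($6,049): deductible already satisfied, so member's share is 15% × $6,049 = $907.35. OOP would hit $4,592.25 > $4,300, so the cap limits the member to $4,300 − $3,684.90 = $615.10.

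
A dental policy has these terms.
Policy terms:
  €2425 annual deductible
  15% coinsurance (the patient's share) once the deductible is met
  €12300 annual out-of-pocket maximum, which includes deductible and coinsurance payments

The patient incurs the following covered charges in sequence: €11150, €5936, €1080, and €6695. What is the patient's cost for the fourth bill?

€1004.25

Claim 1 — €11150: deductible takes €2425, €8725 remains; coinsurance €8725 × 15% = €1308.75. Patient pays €3733.75; OOP now €3733.75.
Claim 2 — €5936: deductible met; 15% of €5936 = €890.40. Patient owes €890.40 (running OOP €4624.15).
Claim 3 — €1080: deductible already satisfied, so patient's share is 15% × €1080 = €162. Patient owes €162 (running OOP €4786.15).
Claim 4 — €6695: 15% coinsurance on €6695 = €1004.25. Patient pays €1004.25; OOP now €5790.40.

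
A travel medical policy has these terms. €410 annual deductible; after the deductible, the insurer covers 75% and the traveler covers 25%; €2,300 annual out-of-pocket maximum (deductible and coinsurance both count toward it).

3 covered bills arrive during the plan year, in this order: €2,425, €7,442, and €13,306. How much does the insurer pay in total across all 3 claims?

€20,873

#1 (€2,425): €410 to deductible, leaving €2,015; traveler's 25% is €503.75. Cost to traveler: €913.75. OOP to date €913.75. Plan pays €2,425 − €913.75 = €1,511.25.
#2 (€7,442): deductible already satisfied, so traveler's share is 25% × €7,442 = €1,860.50. That would push OOP to €2,774.25, over the €2,300 cap, so traveler pays €2,300 − €913.75 = €1,386.25. Plan pays €7,442 − €1,386.25 = €6,055.75.
#3 (€13,306): 25% coinsurance on €13,306 = €3,326.50. Adding that to €2,300 gives €5,626.50, past the €2,300 cap; traveler pays only €2,300 − €2,300 = €0. Insurer: €13,306 − €0 = €13,306.
Insurer total = bills − traveler's total = €23,173 − €2,300 = €20,873.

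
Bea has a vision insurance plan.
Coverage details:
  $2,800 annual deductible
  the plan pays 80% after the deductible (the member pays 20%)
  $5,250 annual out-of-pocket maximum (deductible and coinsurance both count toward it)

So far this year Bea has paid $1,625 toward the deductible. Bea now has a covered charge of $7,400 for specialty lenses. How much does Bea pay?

$1,625 of the $2,800 deductible is already met, leaving $1,175.
The remaining $6,225 (= $7,400 − $1,175) moves to coinsurance.
20% of $6,225 = $1,245 falls to the member.
Member responsibility before any cap: $1,175 + $1,245 = $2,420.
Total out-of-pocket so far would be $1,625 + $2,420 = $4,045, below the $5,250 cap — no reduction.

$2,420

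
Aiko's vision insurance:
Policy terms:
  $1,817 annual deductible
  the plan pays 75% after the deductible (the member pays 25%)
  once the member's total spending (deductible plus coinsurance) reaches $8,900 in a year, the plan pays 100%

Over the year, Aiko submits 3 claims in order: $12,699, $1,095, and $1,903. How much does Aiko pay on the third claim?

$475.75

Claim 1 ($12,699): deductible takes $1,817, $10,882 remains; 25% of $10,882 = $2,720.50. Cost to member: $4,537.50. OOP to date $4,537.50.
Claim 2 ($1,095): deductible met; 25% of $1,095 = $273.75. Member owes $273.75 (running OOP $4,811.25).
Claim 3 ($1,903): deductible already satisfied, so member's share is 25% × $1,903 = $475.75. Member owes $475.75 (running OOP $5,287).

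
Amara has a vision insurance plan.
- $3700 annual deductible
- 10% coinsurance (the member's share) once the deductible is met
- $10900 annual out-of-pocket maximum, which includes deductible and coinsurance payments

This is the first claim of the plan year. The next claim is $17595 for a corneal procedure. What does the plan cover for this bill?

$12505.50

The full $3700 deductible is still open; $3700 of this bill applies to it.
The remaining $13895 (= $17595 − $3700) moves to coinsurance.
10% of $13895 = $1389.50 falls to the member.
So the member owes $3700 + $1389.50 = $5089.50 before any cap.
Year-to-date out-of-pocket becomes $0 + $5089.50 = $5089.50, still under the $10900 maximum, so no cap applies.
The plan picks up $17595 − $5089.50 = $12505.50.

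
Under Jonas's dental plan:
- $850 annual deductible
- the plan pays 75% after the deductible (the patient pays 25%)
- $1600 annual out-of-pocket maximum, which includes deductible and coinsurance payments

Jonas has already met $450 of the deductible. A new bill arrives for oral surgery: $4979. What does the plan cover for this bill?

Deductible still to meet: $850 − $450 = $400.
After the $400 deductible portion, $4979 − $400 = $4579 is subject to coinsurance.
Coinsurance: $4579 × 25% = $1144.75.
So the patient owes $400 + $1144.75 = $1544.75 before any cap.
Year-to-date out-of-pocket would reach $450 + $1544.75 = $1994.75, above the $1600 maximum, so the patient pays only $1600 − $450 = $1150.
Insurer pays the balance: $4979 − $1150 = $3829.

$3829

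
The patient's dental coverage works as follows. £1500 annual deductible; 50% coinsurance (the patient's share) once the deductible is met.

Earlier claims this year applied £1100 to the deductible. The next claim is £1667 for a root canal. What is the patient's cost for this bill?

£1033.50

Deductible still to meet: £1500 − £1100 = £400.
That leaves £1667 − £400 = £1267 for coinsurance.
50% of £1267 = £633.50 falls to the patient.
That puts the patient's cost at £400 + £633.50 = £1033.50.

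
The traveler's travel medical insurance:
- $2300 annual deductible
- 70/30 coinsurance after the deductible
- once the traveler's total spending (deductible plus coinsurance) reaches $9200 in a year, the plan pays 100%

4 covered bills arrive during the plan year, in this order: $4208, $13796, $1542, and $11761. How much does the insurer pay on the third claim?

Bill 1, $4208: deductible takes $2300, $1908 remains; traveler's 30% is $572.40. Traveler owes $2872.40 (running OOP $2872.40). Insurer: $4208 − $2872.40 = $1335.60.
Bill 2, $13796: 30% coinsurance on $13796 = $4138.80. Traveler owes $4138.80 (running OOP $7011.20). Plan pays $13796 − $4138.80 = $9657.20.
Bill 3, $1542: deductible already satisfied, so traveler's share is 30% × $1542 = $462.60. Traveler pays $462.60; OOP now $7473.80. Plan pays $1542 − $462.60 = $1079.40.

$1079.40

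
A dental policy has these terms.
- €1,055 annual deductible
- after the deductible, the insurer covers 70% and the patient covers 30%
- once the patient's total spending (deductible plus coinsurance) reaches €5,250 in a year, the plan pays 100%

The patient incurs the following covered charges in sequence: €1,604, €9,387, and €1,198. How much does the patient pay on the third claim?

€359.40

Claim 1 (€1,604): €1,055 finishes the deductible; €549 goes to coinsurance; coinsurance €549 × 30% = €164.70. Patient owes €1,219.70 (running OOP €1,219.70).
Claim 2 (€9,387): deductible met; 30% of €9,387 = €2,816.10. Patient pays €2,816.10; OOP now €4,035.80.
Claim 3 (€1,198): 30% coinsurance on €1,198 = €359.40. Cost to patient: €359.40. OOP to date €4,395.20.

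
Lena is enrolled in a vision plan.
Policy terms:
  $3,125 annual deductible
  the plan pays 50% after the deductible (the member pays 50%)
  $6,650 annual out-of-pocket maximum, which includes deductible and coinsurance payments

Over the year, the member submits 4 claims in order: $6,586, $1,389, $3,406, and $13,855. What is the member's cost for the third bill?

#1 ($6,586): $3,125 to deductible, leaving $3,461; coinsurance $3,461 × 50% = $1,730.50. Member pays $4,855.50; OOP now $4,855.50.
#2 ($1,389): deductible met; 50% of $1,389 = $694.50. Member pays $694.50; OOP now $5,550.
#3 ($3,406): deductible already satisfied, so member's share is 50% × $3,406 = $1,703. That would push OOP to $7,253, over the $6,650 cap, so member pays $6,650 − $5,550 = $1,100.

$1,100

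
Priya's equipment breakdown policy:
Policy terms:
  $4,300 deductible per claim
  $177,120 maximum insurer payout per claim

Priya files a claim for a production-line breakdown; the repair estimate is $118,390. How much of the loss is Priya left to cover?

Less the $4,300 deductible: $118,390 − $4,300 = $114,090.
$114,090 is within the $177,120 limit, so the insurer pays $114,090.
The business owner bears the rest of the original loss: $118,390 − $114,090 = $4,300.

$4,300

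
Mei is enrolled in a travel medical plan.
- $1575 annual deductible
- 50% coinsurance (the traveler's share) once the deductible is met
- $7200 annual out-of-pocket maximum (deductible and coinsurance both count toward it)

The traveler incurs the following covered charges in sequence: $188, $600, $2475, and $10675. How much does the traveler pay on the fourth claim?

Claim 1 — $188: entire amount goes to the deductible. Cost to traveler: $188. OOP to date $188.
Claim 2 — $600: entire amount goes to the deductible. Traveler pays $600; OOP now $788.
Claim 3 — $2475: $787 finishes the deductible; $1688 goes to coinsurance; traveler's 50% is $844. Traveler pays $1631; OOP now $2419.
Claim 4 — $10675: 50% coinsurance on $10675 = $5337.50. That would push OOP to $7756.50, over the $7200 cap, so traveler pays $7200 − $2419 = $4781.

$4781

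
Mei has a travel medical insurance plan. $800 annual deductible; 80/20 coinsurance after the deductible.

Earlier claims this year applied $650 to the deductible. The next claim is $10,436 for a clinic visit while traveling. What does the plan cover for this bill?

Remaining deductible: $800 − $650 = $150.
The remaining $10,286 (= $10,436 − $150) moves to coinsurance.
Traveler's 20% share of $10,286 is $2,057.20.
So the traveler owes $150 + $2,057.20 = $2,207.20.
The insurer covers the remainder: $10,436 − $2,207.20 = $8,228.80.

$8,228.80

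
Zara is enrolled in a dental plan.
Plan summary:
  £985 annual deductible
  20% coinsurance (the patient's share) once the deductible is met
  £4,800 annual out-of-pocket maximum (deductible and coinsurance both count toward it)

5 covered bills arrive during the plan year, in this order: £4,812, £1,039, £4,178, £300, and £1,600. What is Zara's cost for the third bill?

£835.60

Claim 1 — £4,812: £985 finishes the deductible; £3,827 goes to coinsurance; 20% of £3,827 = £765.40. Cost to patient: £1,750.40. OOP to date £1,750.40.
Claim 2 — £1,039: 20% coinsurance on £1,039 = £207.80. Cost to patient: £207.80. OOP to date £1,958.20.
Claim 3 — £4,178: deductible already satisfied, so patient's share is 20% × £4,178 = £835.60. Cost to patient: £835.60. OOP to date £2,793.80.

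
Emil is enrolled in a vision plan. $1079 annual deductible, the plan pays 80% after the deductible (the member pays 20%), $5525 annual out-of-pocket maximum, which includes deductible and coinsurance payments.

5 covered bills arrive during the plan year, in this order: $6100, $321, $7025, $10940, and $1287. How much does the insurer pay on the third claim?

$5620

Claim 1 ($6100): $1079 to deductible, leaving $5021; 20% of $5021 = $1004.20. Member pays $2083.20; OOP now $2083.20. Plan pays $6100 − $2083.20 = $4016.80.
Claim 2 ($321): 20% coinsurance on $321 = $64.20. Member owes $64.20 (running OOP $2147.40). Plan pays $321 − $64.20 = $256.80.
Claim 3 ($7025): deductible met; 20% of $7025 = $1405. Member owes $1405 (running OOP $3552.40). Plan pays $7025 − $1405 = $5620.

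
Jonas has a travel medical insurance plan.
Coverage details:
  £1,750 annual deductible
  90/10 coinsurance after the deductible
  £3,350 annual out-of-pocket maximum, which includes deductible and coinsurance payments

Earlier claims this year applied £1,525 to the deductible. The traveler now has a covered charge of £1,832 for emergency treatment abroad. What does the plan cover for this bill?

£1,446.30

£1,525 of the £1,750 deductible is already met, leaving £225.
That leaves £1,832 − £225 = £1,607 for coinsurance.
Coinsurance: £1,607 × 10% = £160.70.
So the traveler owes £225 + £160.70 = £385.70 before any cap.
Cumulative spending £1,525 + £385.70 = £1,910.70 stays under the £3,350 maximum.
The plan picks up £1,832 − £385.70 = £1,446.30.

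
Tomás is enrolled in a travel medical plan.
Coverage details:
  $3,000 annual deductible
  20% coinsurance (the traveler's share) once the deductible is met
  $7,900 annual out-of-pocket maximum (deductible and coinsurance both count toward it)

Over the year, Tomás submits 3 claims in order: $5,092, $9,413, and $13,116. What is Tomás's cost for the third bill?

Claim 1 ($5,092): $3,000 finishes the deductible; $2,092 goes to coinsurance; coinsurance $2,092 × 20% = $418.40. Cost to traveler: $3,418.40. OOP to date $3,418.40.
Claim 2 ($9,413): 20% coinsurance on $9,413 = $1,882.60. Cost to traveler: $1,882.60. OOP to date $5,301.
Claim 3 ($13,116): 20% coinsurance on $13,116 = $2,623.20. That would push OOP to $7,924.20, over the $7,900 cap, so traveler pays $7,900 − $5,301 = $2,599.

$2,599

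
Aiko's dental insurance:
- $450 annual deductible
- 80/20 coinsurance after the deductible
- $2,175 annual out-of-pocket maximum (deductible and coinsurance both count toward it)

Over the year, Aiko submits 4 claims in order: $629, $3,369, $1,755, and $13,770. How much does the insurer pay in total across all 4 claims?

$17,348

Claim 1 ($629): deductible takes $450, $179 remains; coinsurance $179 × 20% = $35.80. Patient owes $485.80 (running OOP $485.80). Insurer: $629 − $485.80 = $143.20.
Claim 2 ($3,369): deductible met; 20% of $3,369 = $673.80. Cost to patient: $673.80. OOP to date $1,159.60. Plan pays $3,369 − $673.80 = $2,695.20.
Claim 3 ($1,755): 20% coinsurance on $1,755 = $351. Cost to patient: $351. OOP to date $1,510.60. Plan pays $1,755 − $351 = $1,404.
Claim 4 ($13,770): deductible already satisfied, so patient's share is 20% × $13,770 = $2,754. OOP would hit $4,264.60 > $2,175, so the cap limits the patient to $2,175 − $1,510.60 = $664.40. Plan pays $13,770 − $664.40 = $13,105.60.
Insurer total = bills − patient's total = $19,523 − $2,175 = $17,348.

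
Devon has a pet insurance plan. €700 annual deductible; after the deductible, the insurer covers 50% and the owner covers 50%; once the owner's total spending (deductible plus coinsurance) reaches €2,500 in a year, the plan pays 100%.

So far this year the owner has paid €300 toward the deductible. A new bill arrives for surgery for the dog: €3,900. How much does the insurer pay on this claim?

Remaining deductible: €700 − €300 = €400.
That leaves €3,900 − €400 = €3,500 for coinsurance.
50% of €3,500 = €1,750 falls to the owner.
So the owner owes €400 + €1,750 = €2,150 before any cap.
Total out-of-pocket so far would be €300 + €2,150 = €2,450, below the €2,500 cap — no reduction.
Insurer pays the balance: €3,900 − €2,150 = €1,750.

€1,750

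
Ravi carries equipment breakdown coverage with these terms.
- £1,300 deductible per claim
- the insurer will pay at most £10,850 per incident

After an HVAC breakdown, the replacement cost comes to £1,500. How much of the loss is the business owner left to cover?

Subtract the deductible: £1,500 − £1,300 = £200.
£200 ≤ £10,850, so the limit doesn't bind; insurer pays £200.
Out of pocket: £1,500 − £200 = £1,300.

£1,300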